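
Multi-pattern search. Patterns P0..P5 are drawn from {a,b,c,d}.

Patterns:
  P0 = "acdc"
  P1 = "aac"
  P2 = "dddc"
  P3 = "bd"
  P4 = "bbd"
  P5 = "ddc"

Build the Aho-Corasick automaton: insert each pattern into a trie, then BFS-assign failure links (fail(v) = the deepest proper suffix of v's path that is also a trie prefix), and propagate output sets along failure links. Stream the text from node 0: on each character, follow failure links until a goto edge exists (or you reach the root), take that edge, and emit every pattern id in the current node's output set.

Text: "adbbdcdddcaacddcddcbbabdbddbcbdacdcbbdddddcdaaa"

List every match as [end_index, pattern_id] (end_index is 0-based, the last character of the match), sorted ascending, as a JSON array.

Build automaton:
Trie (insert patterns):
  0='ε' goto a→1 b→11 d→7
  1='a' goto a→5 c→2
  2='ac' goto d→3
  3='acd' goto c→4
  4='acdc' goto ·  [P0 ends]
  5='aa' goto c→6
  6='aac' goto ·  [P1 ends]
  7='d' goto d→8
  8='dd' goto c→15 d→9
  9='ddd' goto c→10
  10='dddc' goto ·  [P2 ends]
  11='b' goto b→13 d→12
  12='bd' goto ·  [P3 ends]
  13='bb' goto d→14
  14='bbd' goto ·  [P4 ends]
  15='ddc' goto ·  [P5 ends]

Failure links (BFS by depth):
  n1('a'): parent n0 fail=0; on 'a' 0 → fail=0;  out ∅∪∅=∅
  n7('d'): parent n0 fail=0; on 'd' 0 → fail=0;  out ∅∪∅=∅
  n11('b'): parent n0 fail=0; on 'b' 0 → fail=0;  out ∅∪∅=∅
  n2('ac'): parent n1 fail=0; on 'c' 0 → fail=0;  out ∅∪∅=∅
  n5('aa'): parent n1 fail=0; on 'a' 0 → fail=1;  out ∅∪∅=∅
  n8('dd'): parent n7 fail=0; on 'd' 0 → fail=7;  out ∅∪∅=∅
  n12('bd'): parent n11 fail=0; on 'd' 0 → fail=7;  out {3}∪∅={3}
  n13('bb'): parent n11 fail=0; on 'b' 0 → fail=11;  out ∅∪∅=∅
  n3('acd'): parent n2 fail=0; on 'd' 0 → fail=7;  out ∅∪∅=∅
  n6('aac'): parent n5 fail=1; on 'c' 1 → fail=2;  out {1}∪∅={1}
  n9('ddd'): parent n8 fail=7; on 'd' 7 → fail=8;  out ∅∪∅=∅
  n14('bbd'): parent n13 fail=11; on 'd' 11 → fail=12;  out {4}∪{3}={3,4}
  n15('ddc'): parent n8 fail=7; on 'c' 7→0 → fail=0;  out {5}∪∅={5}
  n4('acdc'): parent n3 fail=7; on 'c' 7→0 → fail=0;  out {0}∪∅={0}
  n10('dddc'): parent n9 fail=8; on 'c' 8 → fail=15;  out {2}∪{5}={2,5}

Run:
[0] read 'a'  n0⇒n1
[1] read 'd'  n1⇒n7 (fail-walked)
[2] read 'b'  n7⇒n11 (fail-walked)
[3] read 'b'  n11⇒n13
[4] read 'd'  n13⇒n14  ** P3@[3:4],P4@[2:4]
[5] read 'c'  n14⇒n0 (fail-walked)
[6] read 'd'  n0⇒n7
[7] read 'd'  n7⇒n8
[8] read 'd'  n8⇒n9
[9] read 'c'  n9⇒n10  ** P2@[6:9],P5@[7:9]
[10] read 'a'  n10⇒n1 (fail-walked)
[11] read 'a'  n1⇒n5
[12] read 'c'  n5⇒n6  ** P1@[10:12]
[13] read 'd'  n6⇒n3 (fail-walked)
[14] read 'd'  n3⇒n8 (fail-walked)
[15] read 'c'  n8⇒n15  ** P5@[13:15]
[16] read 'd'  n15⇒n7 (fail-walked)
[17] read 'd'  n7⇒n8
[18] read 'c'  n8⇒n15  ** P5@[16:18]
[19] read 'b'  n15⇒n11 (fail-walked)
[20] read 'b'  n11⇒n13
[21] read 'a'  n13⇒n1 (fail-walked)
[22] read 'b'  n1⇒n11 (fail-walked)
[23] read 'd'  n11⇒n12  ** P3@[22:23]
[24] read 'b'  n12⇒n11 (fail-walked)
[25] read 'd'  n11⇒n12  ** P3@[24:25]
[26] read 'd'  n12⇒n8 (fail-walked)
[27] read 'b'  n8⇒n11 (fail-walked)
[28] read 'c'  n11⇒n0 (fail-walked)
[29] read 'b'  n0⇒n11
[30] read 'd'  n11⇒n12  ** P3@[29:30]
[31] read 'a'  n12⇒n1 (fail-walked)
[32] read 'c'  n1⇒n2
[33] read 'd'  n2⇒n3
[34] read 'c'  n3⇒n4  ** P0@[31:34]
[35] read 'b'  n4⇒n11 (fail-walked)
[36] read 'b'  n11⇒n13
[37] read 'd'  n13⇒n14  ** P3@[36:37],P4@[35:37]
[38] read 'd'  n14⇒n8 (fail-walked)
[39] read 'd'  n8⇒n9
[40] read 'd'  n9⇒n9 (fail-walked)
[41] read 'd'  n9⇒n9 (fail-walked)
[42] read 'c'  n9⇒n10  ** P2@[39:42],P5@[40:42]
[43] read 'd'  n10⇒n7 (fail-walked)
[44] read 'a'  n7⇒n1 (fail-walked)
[45] read 'a'  n1⇒n5
[46] read 'a'  n5⇒n5 (fail-walked)

Result: [[4,3],[4,4],[9,2],[9,5],[12,1],[15,5],[18,5],[23,3],[25,3],[30,3],[34,0],[37,3],[37,4],[42,2],[42,5]]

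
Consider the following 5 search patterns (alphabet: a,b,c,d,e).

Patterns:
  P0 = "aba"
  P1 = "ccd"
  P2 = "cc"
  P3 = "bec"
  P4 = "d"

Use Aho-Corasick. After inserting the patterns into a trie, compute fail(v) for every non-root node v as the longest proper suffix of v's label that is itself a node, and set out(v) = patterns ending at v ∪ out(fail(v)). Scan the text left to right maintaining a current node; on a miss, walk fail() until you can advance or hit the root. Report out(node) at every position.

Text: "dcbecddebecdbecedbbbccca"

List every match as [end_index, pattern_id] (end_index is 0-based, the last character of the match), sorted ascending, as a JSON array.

Build automaton:
Trie (insert patterns):
  0='ε' goto a→1 b→7 c→4 d→10
  1='a' goto b→2
  2='ab' goto a→3
  3='aba' goto ·  ←P0
  4='c' goto c→5
  5='cc' goto d→6  ←P2
  6='ccd' goto ·  ←P1
  7='b' goto e→8
  8='be' goto c→9
  9='bec' goto ·  ←P3
  10='d' goto ·  ←P4

Failure links (BFS by depth):
  n1('a'): parent n0 fail=0; on 'a' 0 → fail=0;  out ∅∪∅=∅
  n4('c'): parent n0 fail=0; on 'c' 0 → fail=0;  out ∅∪∅=∅
  n7('b'): parent n0 fail=0; on 'b' 0 → fail=0;  out ∅∪∅=∅
  n10('d'): parent n0 fail=0; on 'd' 0 → fail=0;  out {4}∪∅={4}
  n2('ab'): parent n1 fail=0; on 'b' 0 → fail=7;  out ∅∪∅=∅
  n5('cc'): parent n4 fail=0; on 'c' 0 → fail=4;  out {2}∪∅={2}
  n8('be'): parent n7 fail=0; on 'e' 0 → fail=0;  out ∅∪∅=∅
  n3('aba'): parent n2 fail=7; on 'a' 7→0 → fail=1;  out {0}∪∅={0}
  n6('ccd'): parent n5 fail=4; on 'd' 4→0 → fail=10;  out {1}∪{4}={1,4}
  n9('bec'): parent n8 fail=0; on 'c' 0 → fail=4;  out {3}∪∅={3}

Scan:
pos 0 'd': at 10  ** P4@[0:0]
pos 1 'c': at 4 (via fail)
pos 2 'b': at 7 (via fail)
pos 3 'e': at 8
pos 4 'c': at 9  ** P3@[2:4]
pos 5 'd': at 10 (via fail)  ** P4@[5:5]
pos 6 'd': at 10 (via fail)  ** P4@[6:6]
pos 7 'e': at 0 (via fail)
pos 8 'b': at 7
pos 9 'e': at 8
pos 10 'c': at 9  ** P3@[8:10]
pos 11 'd': at 10 (via fail)  ** P4@[11:11]
pos 12 'b': at 7 (via fail)
pos 13 'e': at 8
pos 14 'c': at 9  ** P3@[12:14]
pos 15 'e': at 0 (via fail)
pos 16 'd': at 10  ** P4@[16:16]
pos 17 'b': at 7 (via fail)
pos 18 'b': at 7 (via fail)
pos 19 'b': at 7 (via fail)
pos 20 'c': at 4 (via fail)
pos 21 'c': at 5  ** P2@[20:21]
pos 22 'c': at 5 (via fail)  ** P2@[21:22]
pos 23 'a': at 1 (via fail)

Matches: [[0,4],[4,3],[5,4],[6,4],[10,3],[11,4],[14,3],[16,4],[21,2],[22,2]]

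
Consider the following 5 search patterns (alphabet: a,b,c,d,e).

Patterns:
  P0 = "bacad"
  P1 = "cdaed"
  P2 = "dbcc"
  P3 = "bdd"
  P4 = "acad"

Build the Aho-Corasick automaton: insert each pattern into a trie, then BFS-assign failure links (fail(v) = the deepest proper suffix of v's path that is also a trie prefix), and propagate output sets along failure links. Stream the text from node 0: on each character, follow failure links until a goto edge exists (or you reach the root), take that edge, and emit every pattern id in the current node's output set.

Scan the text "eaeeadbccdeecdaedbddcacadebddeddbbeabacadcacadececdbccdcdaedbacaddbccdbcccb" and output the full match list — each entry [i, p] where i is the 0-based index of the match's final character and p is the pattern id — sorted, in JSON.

Build automaton:
Trie nodes:
  0='ε' goto a→17 b→1 c→6 d→11
  1='b' goto a→2 d→15
  2='ba' goto c→3
  3='bac' goto a→4
  4='baca' goto d→5
  5='bacad' goto ·  ←P0
  6='c' goto d→7
  7='cd' goto a→8
  8='cda' goto e→9
  9='cdae' goto d→10
  10='cdaed' goto ·  ←P1
  11='d' goto b→12
  12='db' goto c→13
  13='dbc' goto c→14
  14='dbcc' goto ·  ←P2
  15='bd' goto d→16
  16='bdd' goto ·  ←P3
  17='a' goto c→18
  18='ac' goto a→19
  19='aca' goto d→20
  20='acad' goto ·  ←P4

BFS fail/out derivation:
  n1('b'): parent n0 fail=0; on 'b' 0 → fail=0;  out ∅∪∅=∅
  n6('c'): parent n0 fail=0; on 'c' 0 → fail=0;  out ∅∪∅=∅
  n11('d'): parent n0 fail=0; on 'd' 0 → fail=0;  out ∅∪∅=∅
  n17('a'): parent n0 fail=0; on 'a' 0 → fail=0;  out ∅∪∅=∅
  n2('ba'): parent n1 fail=0; on 'a' 0 → fail=17;  out ∅∪∅=∅
  n7('cd'): parent n6 fail=0; on 'd' 0 → fail=11;  out ∅∪∅=∅
  n12('db'): parent n11 fail=0; on 'b' 0 → fail=1;  out ∅∪∅=∅
  n15('bd'): parent n1 fail=0; on 'd' 0 → fail=11;  out ∅∪∅=∅
  n18('ac'): parent n17 fail=0; on 'c' 0 → fail=6;  out ∅∪∅=∅
  n3('bac'): parent n2 fail=17; on 'c' 17 → fail=18;  out ∅∪∅=∅
  n8('cda'): parent n7 fail=11; on 'a' 11→0 → fail=17;  out ∅∪∅=∅
  n13('dbc'): parent n12 fail=1; on 'c' 1→0 → fail=6;  out ∅∪∅=∅
  n16('bdd'): parent n15 fail=11; on 'd' 11→0 → fail=11;  out {3}∪∅={3}
  n19('aca'): parent n18 fail=6; on 'a' 6→0 → fail=17;  out ∅∪∅=∅
  n4('baca'): parent n3 fail=18; on 'a' 18 → fail=19;  out ∅∪∅=∅
  n9('cdae'): parent n8 fail=17; on 'e' 17→0 → fail=0;  out ∅∪∅=∅
  n14('dbcc'): parent n13 fail=6; on 'c' 6→0 → fail=6;  out {2}∪∅={2}
  n20('acad'): parent n19 fail=17; on 'd' 17→0 → fail=11;  out {4}∪∅={4}
  n5('bacad'): parent n4 fail=19; on 'd' 19 → fail=20;  out {0}∪{4}={0,4}
  n10('cdaed'): parent n9 fail=0; on 'd' 0 → fail=11;  out {1}∪∅={1}

Text stream:
[0] read 'e'  n0⇒n0
[1] read 'a'  n0⇒n17
[2] read 'e'  n17⇒n0 (via fail)
[3] read 'e'  n0⇒n0
[4] read 'a'  n0⇒n17
[5] read 'd'  n17⇒n11 (via fail)
[6] read 'b'  n11⇒n12
[7] read 'c'  n12⇒n13
[8] read 'c'  n13⇒n14  emit P2@[5:8]
[9] read 'd'  n14⇒n7 (via fail)
[10] read 'e'  n7⇒n0 (via fail)
[11] read 'e'  n0⇒n0
[12] read 'c'  n0⇒n6
[13] read 'd'  n6⇒n7
[14] read 'a'  n7⇒n8
[15] read 'e'  n8⇒n9
[16] read 'd'  n9⇒n10  emit P1@[12:16]
[17] read 'b'  n10⇒n12 (via fail)
[18] read 'd'  n12⇒n15 (via fail)
[19] read 'd'  n15⇒n16  emit P3@[17:19]
[20] read 'c'  n16⇒n6 (via fail)
[21] read 'a'  n6⇒n17 (via fail)
[22] read 'c'  n17⇒n18
[23] read 'a'  n18⇒n19
[24] read 'd'  n19⇒n20  emit P4@[21:24]
[25] read 'e'  n20⇒n0 (via fail)
[26] read 'b'  n0⇒n1
[27] read 'd'  n1⇒n15
[28] read 'd'  n15⇒n16  emit P3@[26:28]
[29] read 'e'  n16⇒n0 (via fail)
[30] read 'd'  n0⇒n11
[31] read 'd'  n11⇒n11 (via fail)
[32] read 'b'  n11⇒n12
[33] read 'b'  n12⇒n1 (via fail)
[34] read 'e'  n1⇒n0 (via fail)
[35] read 'a'  n0⇒n17
[36] read 'b'  n17⇒n1 (via fail)
[37] read 'a'  n1⇒n2
[38] read 'c'  n2⇒n3
[39] read 'a'  n3⇒n4
[40] read 'd'  n4⇒n5  emit P0@[36:40],P4@[37:40]
[41] read 'c'  n5⇒n6 (via fail)
[42] read 'a'  n6⇒n17 (via fail)
[43] read 'c'  n17⇒n18
[44] read 'a'  n18⇒n19
[45] read 'd'  n19⇒n20  emit P4@[42:45]
[46] read 'e'  n20⇒n0 (via fail)
[47] read 'c'  n0⇒n6
[48] read 'e'  n6⇒n0 (via fail)
[49] read 'c'  n0⇒n6
[50] read 'd'  n6⇒n7
[51] read 'b'  n7⇒n12 (via fail)
[52] read 'c'  n12⇒n13
[53] read 'c'  n13⇒n14  emit P2@[50:53]
[54] read 'd'  n14⇒n7 (via fail)
[55] read 'c'  n7⇒n6 (via fail)
[56] read 'd'  n6⇒n7
[57] read 'a'  n7⇒n8
[58] read 'e'  n8⇒n9
[59] read 'd'  n9⇒n10  emit P1@[55:59]
[60] read 'b'  n10⇒n12 (via fail)
[61] read 'a'  n12⇒n2 (via fail)
[62] read 'c'  n2⇒n3
[63] read 'a'  n3⇒n4
[64] read 'd'  n4⇒n5  emit P0@[60:64],P4@[61:64]
[65] read 'd'  n5⇒n11 (via fail)
[66] read 'b'  n11⇒n12
[67] read 'c'  n12⇒n13
[68] read 'c'  n13⇒n14  emit P2@[65:68]
[69] read 'd'  n14⇒n7 (via fail)
[70] read 'b'  n7⇒n12 (via fail)
[71] read 'c'  n12⇒n13
[72] read 'c'  n13⇒n14  emit P2@[69:72]
[73] read 'c'  n14⇒n6 (via fail)
[74] read 'b'  n6⇒n1 (via fail)

Result: [[8,2],[16,1],[19,3],[24,4],[28,3],[40,0],[40,4],[45,4],[53,2],[59,1],[64,0],[64,4],[68,2],[72,2]]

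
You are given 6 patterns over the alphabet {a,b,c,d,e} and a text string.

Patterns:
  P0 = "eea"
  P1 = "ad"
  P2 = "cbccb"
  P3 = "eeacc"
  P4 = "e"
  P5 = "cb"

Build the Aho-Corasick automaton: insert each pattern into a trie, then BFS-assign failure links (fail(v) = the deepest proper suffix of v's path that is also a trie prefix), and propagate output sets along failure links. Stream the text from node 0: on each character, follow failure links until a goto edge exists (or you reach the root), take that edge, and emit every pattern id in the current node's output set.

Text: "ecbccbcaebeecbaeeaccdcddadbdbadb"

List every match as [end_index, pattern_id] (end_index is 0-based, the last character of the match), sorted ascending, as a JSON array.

Construct AC machine:
Trie nodes:
  0='ε' goto a→4 c→6 e→1
  1='e' goto e→2  ←P4
  2='ee' goto a→3
  3='eea' goto c→11  ←P0
  4='a' goto d→5
  5='ad' goto ·  ←P1
  6='c' goto b→7
  7='cb' goto c→8  ←P5
  8='cbc' goto c→9
  9='cbcc' goto b→10
  10='cbccb' goto ·  ←P2
  11='eeac' goto c→12
  12='eeacc' goto ·  ←P3

BFS fail/out derivation:
  n1('e'): parent n0 fail=0; on 'e' 0 → fail=0;  out {4}∪∅={4}
  n4('a'): parent n0 fail=0; on 'a' 0 → fail=0;  out ∅∪∅=∅
  n6('c'): parent n0 fail=0; on 'c' 0 → fail=0;  out ∅∪∅=∅
  n2('ee'): parent n1 fail=0; on 'e' 0 → fail=1;  out ∅∪{4}={4}
  n5('ad'): parent n4 fail=0; on 'd' 0 → fail=0;  out {1}∪∅={1}
  n7('cb'): parent n6 fail=0; on 'b' 0 → fail=0;  out {5}∪∅={5}
  n3('eea'): parent n2 fail=1; on 'a' 1→0 → fail=4;  out {0}∪∅={0}
  n8('cbc'): parent n7 fail=0; on 'c' 0 → fail=6;  out ∅∪∅=∅
  n9('cbcc'): parent n8 fail=6; on 'c' 6→0 → fail=6;  out ∅∪∅=∅
  n11('eeac'): parent n3 fail=4; on 'c' 4→0 → fail=6;  out ∅∪∅=∅
  n10('cbccb'): parent n9 fail=6; on 'b' 6 → fail=7;  out {2}∪{5}={2,5}
  n12('eeacc'): parent n11 fail=6; on 'c' 6→0 → fail=6;  out {3}∪∅={3}

Scan:
pos 0 'e': at 1  → match P4@[0:0]
pos 1 'c': at 6 (fail-walked)
pos 2 'b': at 7  → match P5@[1:2]
pos 3 'c': at 8
pos 4 'c': at 9
pos 5 'b': at 10  → match P2@[1:5],P5@[4:5]
pos 6 'c': at 8 (fail-walked)
pos 7 'a': at 4 (fail-walked)
pos 8 'e': at 1 (fail-walked)  → match P4@[8:8]
pos 9 'b': at 0 (fail-walked)
pos 10 'e': at 1  → match P4@[10:10]
pos 11 'e': at 2  → match P4@[11:11]
pos 12 'c': at 6 (fail-walked)
pos 13 'b': at 7  → match P5@[12:13]
pos 14 'a': at 4 (fail-walked)
pos 15 'e': at 1 (fail-walked)  → match P4@[15:15]
pos 16 'e': at 2  → match P4@[16:16]
pos 17 'a': at 3  → match P0@[15:17]
pos 18 'c': at 11
pos 19 'c': at 12  → match P3@[15:19]
pos 20 'd': at 0 (fail-walked)
pos 21 'c': at 6
pos 22 'd': at 0 (fail-walked)
pos 23 'd': at 0
pos 24 'a': at 4
pos 25 'd': at 5  → match P1@[24:25]
pos 26 'b': at 0 (fail-walked)
pos 27 'd': at 0
pos 28 'b': at 0
pos 29 'a': at 4
pos 30 'd': at 5  → match P1@[29:30]
pos 31 'b': at 0 (fail-walked)

Matches: [[0,4],[2,5],[5,2],[5,5],[8,4],[10,4],[11,4],[13,5],[15,4],[16,4],[17,0],[19,3],[25,1],[30,1]]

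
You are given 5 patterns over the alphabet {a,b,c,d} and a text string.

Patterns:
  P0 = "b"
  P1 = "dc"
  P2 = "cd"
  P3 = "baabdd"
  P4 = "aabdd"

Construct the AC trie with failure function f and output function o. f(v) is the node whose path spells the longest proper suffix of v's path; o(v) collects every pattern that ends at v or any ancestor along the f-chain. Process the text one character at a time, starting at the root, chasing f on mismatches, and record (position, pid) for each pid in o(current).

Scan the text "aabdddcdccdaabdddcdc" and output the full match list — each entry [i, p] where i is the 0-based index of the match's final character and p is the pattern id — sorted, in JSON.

Build:
Trie (insert patterns):
  n0 'ε': a→11 b→1 c→4 d→2
  n1 'b': a→6  [P0 ends]
  n2 'd': c→3
  n3 'dc': ·  [P1 ends]
  n4 'c': d→5
  n5 'cd': ·  [P2 ends]
  n6 'ba': a→7
  n7 'baa': b→8
  n8 'baab': d→9
  n9 'baabd': d→10
  n10 'baabdd': ·  [P3 ends]
  n11 'a': a→12
  n12 'aa': b→13
  n13 'aab': d→14
  n14 'aabd': d→15
  n15 'aabdd': ·  [P4 ends]

BFS fail/out derivation:
  n1('b'): parent n0 fail=0; on 'b' 0 → fail=0;  out {0}∪∅={0}
  n2('d'): parent n0 fail=0; on 'd' 0 → fail=0;  out ∅∪∅=∅
  n4('c'): parent n0 fail=0; on 'c' 0 → fail=0;  out ∅∪∅=∅
  n11('a'): parent n0 fail=0; on 'a' 0 → fail=0;  out ∅∪∅=∅
  n3('dc'): parent n2 fail=0; on 'c' 0 → fail=4;  out {1}∪∅={1}
  n5('cd'): parent n4 fail=0; on 'd' 0 → fail=2;  out {2}∪∅={2}
  n6('ba'): parent n1 fail=0; on 'a' 0 → fail=11;  out ∅∪∅=∅
  n12('aa'): parent n11 fail=0; on 'a' 0 → fail=11;  out ∅∪∅=∅
  n7('baa'): parent n6 fail=11; on 'a' 11 → fail=12;  out ∅∪∅=∅
  n13('aab'): parent n12 fail=11; on 'b' 11→0 → fail=1;  out ∅∪{0}={0}
  n8('baab'): parent n7 fail=12; on 'b' 12 → fail=13;  out ∅∪{0}={0}
  n14('aabd'): parent n13 fail=1; on 'd' 1→0 → fail=2;  out ∅∪∅=∅
  n9('baabd'): parent n8 fail=13; on 'd' 13 → fail=14;  out ∅∪∅=∅
  n15('aabdd'): parent n14 fail=2; on 'd' 2→0 → fail=2;  out {4}∪∅={4}
  n10('baabdd'): parent n9 fail=14; on 'd' 14 → fail=15;  out {3}∪{4}={3,4}

Text stream:
i=0 'a': node 0→11
i=1 'a': node 11→12
i=2 'b': node 12→13  → match P0@[2:2]
i=3 'd': node 13→14
i=4 'd': node 14→15  → match P4@[0:4]
i=5 'd': node 15→2 (fail-walked)
i=6 'c': node 2→3  → match P1@[5:6]
i=7 'd': node 3→5 (fail-walked)  → match P2@[6:7]
i=8 'c': node 5→3 (fail-walked)  → match P1@[7:8]
i=9 'c': node 3→4 (fail-walked)
i=10 'd': node 4→5  → match P2@[9:10]
i=11 'a': node 5→11 (fail-walked)
i=12 'a': node 11→12
i=13 'b': node 12→13  → match P0@[13:13]
i=14 'd': node 13→14
i=15 'd': node 14→15  → match P4@[11:15]
i=16 'd': node 15→2 (fail-walked)
i=17 'c': node 2→3  → match P1@[16:17]
i=18 'd': node 3→5 (fail-walked)  → match P2@[17:18]
i=19 'c': node 5→3 (fail-walked)  → match P1@[18:19]

All matches (sorted): [[2,0],[4,4],[6,1],[7,2],[8,1],[10,2],[13,0],[15,4],[17,1],[18,2],[19,1]]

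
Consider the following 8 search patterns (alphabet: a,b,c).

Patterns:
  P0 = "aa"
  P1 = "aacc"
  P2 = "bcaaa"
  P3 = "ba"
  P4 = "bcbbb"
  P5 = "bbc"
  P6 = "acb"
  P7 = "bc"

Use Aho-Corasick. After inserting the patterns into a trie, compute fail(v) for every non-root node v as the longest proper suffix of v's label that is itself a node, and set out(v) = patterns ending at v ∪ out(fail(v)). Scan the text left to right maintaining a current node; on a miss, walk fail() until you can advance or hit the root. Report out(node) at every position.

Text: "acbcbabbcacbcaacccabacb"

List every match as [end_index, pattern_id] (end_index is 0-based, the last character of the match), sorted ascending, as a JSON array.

Build automaton:
Trie nodes:
  0='ε' goto a→1 b→5
  1='a' goto a→2 c→16
  2='aa' goto c→3  ←P0
  3='aac' goto c→4
  4='aacc' goto ·  ←P1
  5='b' goto a→10 b→14 c→6
  6='bc' goto a→7 b→11  ←P7
  7='bca' goto a→8
  8='bcaa' goto a→9
  9='bcaaa' goto ·  ←P2
  10='ba' goto ·  ←P3
  11='bcb' goto b→12
  12='bcbb' goto b→13
  13='bcbbb' goto ·  ←P4
  14='bb' goto c→15
  15='bbc' goto ·  ←P5
  16='ac' goto b→17
  17='acb' goto ·  ←P6

BFS fail/out derivation:
  fail(1) 'a': from fail(0)=0 chase 'a': 0 ⇒ 0;  out=∅∪out(0)=∅
  fail(5) 'b': from fail(0)=0 chase 'b': 0 ⇒ 0;  out=∅∪out(0)=∅
  fail(2) 'aa': from fail(1)=0 chase 'a': 0 ⇒ 1;  out={0}∪out(1)={0}
  fail(6) 'bc': from fail(5)=0 chase 'c': 0 ⇒ 0;  out={7}∪out(0)={7}
  fail(10) 'ba': from fail(5)=0 chase 'a': 0 ⇒ 1;  out={3}∪out(1)={3}
  fail(14) 'bb': from fail(5)=0 chase 'b': 0 ⇒ 5;  out=∅∪out(5)=∅
  fail(16) 'ac': from fail(1)=0 chase 'c': 0 ⇒ 0;  out=∅∪out(0)=∅
  fail(3) 'aac': from fail(2)=1 chase 'c': 1 ⇒ 16;  out=∅∪out(16)=∅
  fail(7) 'bca': from fail(6)=0 chase 'a': 0 ⇒ 1;  out=∅∪out(1)=∅
  fail(11) 'bcb': from fail(6)=0 chase 'b': 0 ⇒ 5;  out=∅∪out(5)=∅
  fail(15) 'bbc': from fail(14)=5 chase 'c': 5 ⇒ 6;  out={5}∪out(6)={5,7}
  fail(17) 'acb': from fail(16)=0 chase 'b': 0 ⇒ 5;  out={6}∪out(5)={6}
  fail(4) 'aacc': from fail(3)=16 chase 'c': 16→0 ⇒ 0;  out={1}∪out(0)={1}
  fail(8) 'bcaa': from fail(7)=1 chase 'a': 1 ⇒ 2;  out=∅∪out(2)={0}
  fail(12) 'bcbb': from fail(11)=5 chase 'b': 5 ⇒ 14;  out=∅∪out(14)=∅
  fail(9) 'bcaaa': from fail(8)=2 chase 'a': 2→1 ⇒ 2;  out={2}∪out(2)={0,2}
  fail(13) 'bcbbb': from fail(12)=14 chase 'b': 14→5 ⇒ 14;  out={4}∪out(14)={4}

Text stream:
pos 0 'a': at 1
pos 1 'c': at 16
pos 2 'b': at 17  → match P6@[0:2]
pos 3 'c': at 6 (via fail)  → match P7@[2:3]
pos 4 'b': at 11
pos 5 'a': at 10 (via fail)  → match P3@[4:5]
pos 6 'b': at 5 (via fail)
pos 7 'b': at 14
pos 8 'c': at 15  → match P5@[6:8],P7@[7:8]
pos 9 'a': at 7 (via fail)
pos 10 'c': at 16 (via fail)
pos 11 'b': at 17  → match P6@[9:11]
pos 12 'c': at 6 (via fail)  → match P7@[11:12]
pos 13 'a': at 7
pos 14 'a': at 8  → match P0@[13:14]
pos 15 'c': at 3 (via fail)
pos 16 'c': at 4  → match P1@[13:16]
pos 17 'c': at 0 (via fail)
pos 18 'a': at 1
pos 19 'b': at 5 (via fail)
pos 20 'a': at 10  → match P3@[19:20]
pos 21 'c': at 16 (via fail)
pos 22 'b': at 17  → match P6@[20:22]

Matches: [[2,6],[3,7],[5,3],[8,5],[8,7],[11,6],[12,7],[14,0],[16,1],[20,3],[22,6]]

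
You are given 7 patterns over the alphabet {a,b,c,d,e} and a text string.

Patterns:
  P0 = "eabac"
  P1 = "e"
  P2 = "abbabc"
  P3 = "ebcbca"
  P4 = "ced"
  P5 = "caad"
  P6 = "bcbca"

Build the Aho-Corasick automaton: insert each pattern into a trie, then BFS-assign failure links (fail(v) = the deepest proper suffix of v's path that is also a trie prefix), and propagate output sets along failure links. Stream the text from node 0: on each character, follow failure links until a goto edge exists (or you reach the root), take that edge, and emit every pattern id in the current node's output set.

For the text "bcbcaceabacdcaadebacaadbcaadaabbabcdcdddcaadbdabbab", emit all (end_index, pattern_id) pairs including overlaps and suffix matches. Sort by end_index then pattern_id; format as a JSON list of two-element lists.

Build:
Trie (insert patterns):
  0='ε' goto a→6 b→23 c→17 e→1
  1='e' goto a→2 b→12  ←P1
  2='ea' goto b→3
  3='eab' goto a→4
  4='eaba' goto c→5
  5='eabac' goto ·  ←P0
  6='a' goto b→7
  7='ab' goto b→8
  8='abb' goto a→9
  9='abba' goto b→10
  10='abbab' goto c→11
  11='abbabc' goto ·  ←P2
  12='eb' goto c→13
  13='ebc' goto b→14
  14='ebcb' goto c→15
  15='ebcbc' goto a→16
  16='ebcbca' goto ·  ←P3
  17='c' goto a→20 e→18
  18='ce' goto d→19
  19='ced' goto ·  ←P4
  20='ca' goto a→21
  21='caa' goto d→22
  22='caad' goto ·  ←P5
  23='b' goto c→24
  24='bc' goto b→25
  25='bcb' goto c→26
  26='bcbc' goto a→27
  27='bcbca' goto ·  ←P6

BFS fail/out derivation:
  n1('e'): parent n0 fail=0; on 'e' 0 → fail=0;  out {1}∪∅={1}
  n6('a'): parent n0 fail=0; on 'a' 0 → fail=0;  out ∅∪∅=∅
  n17('c'): parent n0 fail=0; on 'c' 0 → fail=0;  out ∅∪∅=∅
  n23('b'): parent n0 fail=0; on 'b' 0 → fail=0;  out ∅∪∅=∅
  n2('ea'): parent n1 fail=0; on 'a' 0 → fail=6;  out ∅∪∅=∅
  n7('ab'): parent n6 fail=0; on 'b' 0 → fail=23;  out ∅∪∅=∅
  n12('eb'): parent n1 fail=0; on 'b' 0 → fail=23;  out ∅∪∅=∅
  n18('ce'): parent n17 fail=0; on 'e' 0 → fail=1;  out ∅∪{1}={1}
  n20('ca'): parent n17 fail=0; on 'a' 0 → fail=6;  out ∅∪∅=∅
  n24('bc'): parent n23 fail=0; on 'c' 0 → fail=17;  out ∅∪∅=∅
  n3('eab'): parent n2 fail=6; on 'b' 6 → fail=7;  out ∅∪∅=∅
  n8('abb'): parent n7 fail=23; on 'b' 23→0 → fail=23;  out ∅∪∅=∅
  n13('ebc'): parent n12 fail=23; on 'c' 23 → fail=24;  out ∅∪∅=∅
  n19('ced'): parent n18 fail=1; on 'd' 1→0 → fail=0;  out {4}∪∅={4}
  n21('caa'): parent n20 fail=6; on 'a' 6→0 → fail=6;  out ∅∪∅=∅
  n25('bcb'): parent n24 fail=17; on 'b' 17→0 → fail=23;  out ∅∪∅=∅
  n4('eaba'): parent n3 fail=7; on 'a' 7→23→0 → fail=6;  out ∅∪∅=∅
  n9('abba'): parent n8 fail=23; on 'a' 23→0 → fail=6;  out ∅∪∅=∅
  n14('ebcb'): parent n13 fail=24; on 'b' 24 → fail=25;  out ∅∪∅=∅
  n22('caad'): parent n21 fail=6; on 'd' 6→0 → fail=0;  out {5}∪∅={5}
  n26('bcbc'): parent n25 fail=23; on 'c' 23 → fail=24;  out ∅∪∅=∅
  n5('eabac'): parent n4 fail=6; on 'c' 6→0 → fail=17;  out {0}∪∅={0}
  n10('abbab'): parent n9 fail=6; on 'b' 6 → fail=7;  out ∅∪∅=∅
  n15('ebcbc'): parent n14 fail=25; on 'c' 25 → fail=26;  out ∅∪∅=∅
  n27('bcbca'): parent n26 fail=24; on 'a' 24→17 → fail=20;  out {6}∪∅={6}
  n11('abbabc'): parent n10 fail=7; on 'c' 7→23 → fail=24;  out {2}∪∅={2}
  n16('ebcbca'): parent n15 fail=26; on 'a' 26 → fail=27;  out {3}∪{6}={3,6}

Run:
[0] read 'b'  n0⇒n23
[1] read 'c'  n23⇒n24
[2] read 'b'  n24⇒n25
[3] read 'c'  n25⇒n26
[4] read 'a'  n26⇒n27  → match P6@[0:4]
[5] read 'c'  n27⇒n17 (fail-walked)
[6] read 'e'  n17⇒n18  → match P1@[6:6]
[7] read 'a'  n18⇒n2 (fail-walked)
[8] read 'b'  n2⇒n3
[9] read 'a'  n3⇒n4
[10] read 'c'  n4⇒n5  → match P0@[6:10]
[11] read 'd'  n5⇒n0 (fail-walked)
[12] read 'c'  n0⇒n17
[13] read 'a'  n17⇒n20
[14] read 'a'  n20⇒n21
[15] read 'd'  n21⇒n22  → match P5@[12:15]
[16] read 'e'  n22⇒n1 (fail-walked)  → match P1@[16:16]
[17] read 'b'  n1⇒n12
[18] read 'a'  n12⇒n6 (fail-walked)
[19] read 'c'  n6⇒n17 (fail-walked)
[20] read 'a'  n17⇒n20
[21] read 'a'  n20⇒n21
[22] read 'd'  n21⇒n22  → match P5@[19:22]
[23] read 'b'  n22⇒n23 (fail-walked)
[24] read 'c'  n23⇒n24
[25] read 'a'  n24⇒n20 (fail-walked)
[26] read 'a'  n20⇒n21
[27] read 'd'  n21⇒n22  → match P5@[24:27]
[28] read 'a'  n22⇒n6 (fail-walked)
[29] read 'a'  n6⇒n6 (fail-walked)
[30] read 'b'  n6⇒n7
[31] read 'b'  n7⇒n8
[32] read 'a'  n8⇒n9
[33] read 'b'  n9⇒n10
[34] read 'c'  n10⇒n11  → match P2@[29:34]
[35] read 'd'  n11⇒n0 (fail-walked)
[36] read 'c'  n0⇒n17
[37] read 'd'  n17⇒n0 (fail-walked)
[38] read 'd'  n0⇒n0
[39] read 'd'  n0⇒n0
[40] read 'c'  n0⇒n17
[41] read 'a'  n17⇒n20
[42] read 'a'  n20⇒n21
[43] read 'd'  n21⇒n22  → match P5@[40:43]
[44] read 'b'  n22⇒n23 (fail-walked)
[45] read 'd'  n23⇒n0 (fail-walked)
[46] read 'a'  n0⇒n6
[47] read 'b'  n6⇒n7
[48] read 'b'  n7⇒n8
[49] read 'a'  n8⇒n9
[50] read 'b'  n9⇒n10

Result: [[4,6],[6,1],[10,0],[15,5],[16,1],[22,5],[27,5],[34,2],[43,5]]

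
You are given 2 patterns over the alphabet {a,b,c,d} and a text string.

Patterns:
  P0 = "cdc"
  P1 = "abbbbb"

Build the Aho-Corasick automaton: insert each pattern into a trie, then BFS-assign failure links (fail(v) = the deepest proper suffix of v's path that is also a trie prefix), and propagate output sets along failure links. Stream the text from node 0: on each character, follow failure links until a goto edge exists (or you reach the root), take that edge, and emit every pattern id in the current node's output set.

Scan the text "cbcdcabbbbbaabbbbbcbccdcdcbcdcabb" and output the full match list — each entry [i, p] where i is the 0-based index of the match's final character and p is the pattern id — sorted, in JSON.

Construct AC machine:
Trie (insert patterns):
  n0 'ε': a→4 c→1
  n1 'c': d→2
  n2 'cd': c→3
  n3 'cdc': ·  ←P0
  n4 'a': b→5
  n5 'ab': b→6
  n6 'abb': b→7
  n7 'abbb': b→8
  n8 'abbbb': b→9
  n9 'abbbbb': ·  ←P1

BFS fail/out derivation:
  fail(1) 'c': from fail(0)=0 chase 'c': 0 ⇒ 0;  out=∅∪out(0)=∅
  fail(4) 'a': from fail(0)=0 chase 'a': 0 ⇒ 0;  out=∅∪out(0)=∅
  fail(2) 'cd': from fail(1)=0 chase 'd': 0 ⇒ 0;  out=∅∪out(0)=∅
  fail(5) 'ab': from fail(4)=0 chase 'b': 0 ⇒ 0;  out=∅∪out(0)=∅
  fail(3) 'cdc': from fail(2)=0 chase 'c': 0 ⇒ 1;  out={0}∪out(1)={0}
  fail(6) 'abb': from fail(5)=0 chase 'b': 0 ⇒ 0;  out=∅∪out(0)=∅
  fail(7) 'abbb': from fail(6)=0 chase 'b': 0 ⇒ 0;  out=∅∪out(0)=∅
  fail(8) 'abbbb': from fail(7)=0 chase 'b': 0 ⇒ 0;  out=∅∪out(0)=∅
  fail(9) 'abbbbb': from fail(8)=0 chase 'b': 0 ⇒ 0;  out={1}∪out(0)={1}

Scan:
pos 0 'c': at 1
pos 1 'b': at 0 (fail-walked)
pos 2 'c': at 1
pos 3 'd': at 2
pos 4 'c': at 3  → match P0@[2:4]
pos 5 'a': at 4 (fail-walked)
pos 6 'b': at 5
pos 7 'b': at 6
pos 8 'b': at 7
pos 9 'b': at 8
pos 10 'b': at 9  → match P1@[5:10]
pos 11 'a': at 4 (fail-walked)
pos 12 'a': at 4 (fail-walked)
pos 13 'b': at 5
pos 14 'b': at 6
pos 15 'b': at 7
pos 16 'b': at 8
pos 17 'b': at 9  → match P1@[12:17]
pos 18 'c': at 1 (fail-walked)
pos 19 'b': at 0 (fail-walked)
pos 20 'c': at 1
pos 21 'c': at 1 (fail-walked)
pos 22 'd': at 2
pos 23 'c': at 3  → match P0@[21:23]
pos 24 'd': at 2 (fail-walked)
pos 25 'c': at 3  → match P0@[23:25]
pos 26 'b': at 0 (fail-walked)
pos 27 'c': at 1
pos 28 'd': at 2
pos 29 'c': at 3  → match P0@[27:29]
pos 30 'a': at 4 (fail-walked)
pos 31 'b': at 5
pos 32 'b': at 6

Matches: [[4,0],[10,1],[17,1],[23,0],[25,0],[29,0]]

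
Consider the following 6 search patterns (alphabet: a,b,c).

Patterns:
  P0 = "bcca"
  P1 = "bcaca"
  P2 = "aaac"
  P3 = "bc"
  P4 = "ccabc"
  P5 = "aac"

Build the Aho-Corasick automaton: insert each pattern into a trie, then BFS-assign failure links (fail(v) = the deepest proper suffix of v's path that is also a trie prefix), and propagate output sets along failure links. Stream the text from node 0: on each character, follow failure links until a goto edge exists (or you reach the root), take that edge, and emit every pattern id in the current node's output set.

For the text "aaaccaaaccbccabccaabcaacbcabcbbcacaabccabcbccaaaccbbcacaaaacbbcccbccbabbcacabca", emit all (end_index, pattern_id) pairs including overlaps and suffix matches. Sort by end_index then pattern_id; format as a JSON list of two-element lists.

Build automaton:
Trie (insert patterns):
  n0 'ε': a→8 b→1 c→12
  n1 'b': c→2
  n2 'bc': a→5 c→3  ←P3
  n3 'bcc': a→4
  n4 'bcca': ·  ←P0
  n5 'bca': c→6
  n6 'bcac': a→7
  n7 'bcaca': ·  ←P1
  n8 'a': a→9
  n9 'aa': a→10 c→17
  n10 'aaa': c→11
  n11 'aaac': ·  ←P2
  n12 'c': c→13
  n13 'cc': a→14
  n14 'cca': b→15
  n15 'ccab': c→16
  n16 'ccabc': ·  ←P4
  n17 'aac': ·  ←P5

Failure links (BFS by depth):
  n1('b'): parent n0 fail=0; on 'b' 0 → fail=0;  out ∅∪∅=∅
  n8('a'): parent n0 fail=0; on 'a' 0 → fail=0;  out ∅∪∅=∅
  n12('c'): parent n0 fail=0; on 'c' 0 → fail=0;  out ∅∪∅=∅
  n2('bc'): parent n1 fail=0; on 'c' 0 → fail=12;  out {3}∪∅={3}
  n9('aa'): parent n8 fail=0; on 'a' 0 → fail=8;  out ∅∪∅=∅
  n13('cc'): parent n12 fail=0; on 'c' 0 → fail=12;  out ∅∪∅=∅
  n3('bcc'): parent n2 fail=12; on 'c' 12 → fail=13;  out ∅∪∅=∅
  n5('bca'): parent n2 fail=12; on 'a' 12→0 → fail=8;  out ∅∪∅=∅
  n10('aaa'): parent n9 fail=8; on 'a' 8 → fail=9;  out ∅∪∅=∅
  n14('cca'): parent n13 fail=12; on 'a' 12→0 → fail=8;  out ∅∪∅=∅
  n17('aac'): parent n9 fail=8; on 'c' 8→0 → fail=12;  out {5}∪∅={5}
  n4('bcca'): parent n3 fail=13; on 'a' 13 → fail=14;  out {0}∪∅={0}
  n6('bcac'): parent n5 fail=8; on 'c' 8→0 → fail=12;  out ∅∪∅=∅
  n11('aaac'): parent n10 fail=9; on 'c' 9 → fail=17;  out {2}∪{5}={2,5}
  n15('ccab'): parent n14 fail=8; on 'b' 8→0 → fail=1;  out ∅∪∅=∅
  n7('bcaca'): parent n6 fail=12; on 'a' 12→0 → fail=8;  out {1}∪∅={1}
  n16('ccabc'): parent n15 fail=1; on 'c' 1 → fail=2;  out {4}∪{3}={3,4}

Scan:
[0] read 'a'  n0⇒n8
[1] read 'a'  n8⇒n9
[2] read 'a'  n9⇒n10
[3] read 'c'  n10⇒n11  emit P2@[0:3],P5@[1:3]
[4] read 'c'  n11⇒n13 (fail-walked)
[5] read 'a'  n13⇒n14
[6] read 'a'  n14⇒n9 (fail-walked)
[7] read 'a'  n9⇒n10
[8] read 'c'  n10⇒n11  emit P2@[5:8],P5@[6:8]
[9] read 'c'  n11⇒n13 (fail-walked)
[10] read 'b'  n13⇒n1 (fail-walked)
[11] read 'c'  n1⇒n2  emit P3@[10:11]
[12] read 'c'  n2⇒n3
[13] read 'a'  n3⇒n4  emit P0@[10:13]
[14] read 'b'  n4⇒n15 (fail-walked)
[15] read 'c'  n15⇒n16  emit P3@[14:15],P4@[11:15]
[16] read 'c'  n16⇒n3 (fail-walked)
[17] read 'a'  n3⇒n4  emit P0@[14:17]
[18] read 'a'  n4⇒n9 (fail-walked)
[19] read 'b'  n9⇒n1 (fail-walked)
[20] read 'c'  n1⇒n2  emit P3@[19:20]
[21] read 'a'  n2⇒n5
[22] read 'a'  n5⇒n9 (fail-walked)
[23] read 'c'  n9⇒n17  emit P5@[21:23]
[24] read 'b'  n17⇒n1 (fail-walked)
[25] read 'c'  n1⇒n2  emit P3@[24:25]
[26] read 'a'  n2⇒n5
[27] read 'b'  n5⇒n1 (fail-walked)
[28] read 'c'  n1⇒n2  emit P3@[27:28]
[29] read 'b'  n2⇒n1 (fail-walked)
[30] read 'b'  n1⇒n1 (fail-walked)
[31] read 'c'  n1⇒n2  emit P3@[30:31]
[32] read 'a'  n2⇒n5
[33] read 'c'  n5⇒n6
[34] read 'a'  n6⇒n7  emit P1@[30:34]
[35] read 'a'  n7⇒n9 (fail-walked)
[36] read 'b'  n9⇒n1 (fail-walked)
[37] read 'c'  n1⇒n2  emit P3@[36:37]
[38] read 'c'  n2⇒n3
[39] read 'a'  n3⇒n4  emit P0@[36:39]
[40] read 'b'  n4⇒n15 (fail-walked)
[41] read 'c'  n15⇒n16  emit P3@[40:41],P4@[37:41]
[42] read 'b'  n16⇒n1 (fail-walked)
[43] read 'c'  n1⇒n2  emit P3@[42:43]
[44] read 'c'  n2⇒n3
[45] read 'a'  n3⇒n4  emit P0@[42:45]
[46] read 'a'  n4⇒n9 (fail-walked)
[47] read 'a'  n9⇒n10
[48] read 'c'  n10⇒n11  emit P2@[45:48],P5@[46:48]
[49] read 'c'  n11⇒n13 (fail-walked)
[50] read 'b'  n13⇒n1 (fail-walked)
[51] read 'b'  n1⇒n1 (fail-walked)
[52] read 'c'  n1⇒n2  emit P3@[51:52]
[53] read 'a'  n2⇒n5
[54] read 'c'  n5⇒n6
[55] read 'a'  n6⇒n7  emit P1@[51:55]
[56] read 'a'  n7⇒n9 (fail-walked)
[57] read 'a'  n9⇒n10
[58] read 'a'  n10⇒n10 (fail-walked)
[59] read 'c'  n10⇒n11  emit P2@[56:59],P5@[57:59]
[60] read 'b'  n11⇒n1 (fail-walked)
[61] read 'b'  n1⇒n1 (fail-walked)
[62] read 'c'  n1⇒n2  emit P3@[61:62]
[63] read 'c'  n2⇒n3
[64] read 'c'  n3⇒n13 (fail-walked)
[65] read 'b'  n13⇒n1 (fail-walked)
[66] read 'c'  n1⇒n2  emit P3@[65:66]
[67] read 'c'  n2⇒n3
[68] read 'b'  n3⇒n1 (fail-walked)
[69] read 'a'  n1⇒n8 (fail-walked)
[70] read 'b'  n8⇒n1 (fail-walked)
[71] read 'b'  n1⇒n1 (fail-walked)
[72] read 'c'  n1⇒n2  emit P3@[71:72]
[73] read 'a'  n2⇒n5
[74] read 'c'  n5⇒n6
[75] read 'a'  n6⇒n7  emit P1@[71:75]
[76] read 'b'  n7⇒n1 (fail-walked)
[77] read 'c'  n1⇒n2  emit P3@[76:77]
[78] read 'a'  n2⇒n5

Matches: [[3,2],[3,5],[8,2],[8,5],[11,3],[13,0],[15,3],[15,4],[17,0],[20,3],[23,5],[25,3],[28,3],[31,3],[34,1],[37,3],[39,0],[41,3],[41,4],[43,3],[45,0],[48,2],[48,5],[52,3],[55,1],[59,2],[59,5],[62,3],[66,3],[72,3],[75,1],[77,3]]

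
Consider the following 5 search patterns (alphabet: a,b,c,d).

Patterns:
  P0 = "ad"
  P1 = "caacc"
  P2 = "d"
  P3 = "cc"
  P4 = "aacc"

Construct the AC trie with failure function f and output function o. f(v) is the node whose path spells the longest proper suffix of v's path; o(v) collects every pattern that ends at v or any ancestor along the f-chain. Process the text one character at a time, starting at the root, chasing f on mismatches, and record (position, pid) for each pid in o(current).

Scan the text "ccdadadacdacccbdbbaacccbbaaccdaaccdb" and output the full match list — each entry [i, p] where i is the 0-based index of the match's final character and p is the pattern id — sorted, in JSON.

Build automaton:
Trie nodes:
  0='ε' goto a→1 c→3 d→8
  1='a' goto a→10 d→2
  2='ad' goto ·  ←P0
  3='c' goto a→4 c→9
  4='ca' goto a→5
  5='caa' goto c→6
  6='caac' goto c→7
  7='caacc' goto ·  ←P1
  8='d' goto ·  ←P2
  9='cc' goto ·  ←P3
  10='aa' goto c→11
  11='aac' goto c→12
  12='aacc' goto ·  ←P4

Failure links (BFS by depth):
  n1('a'): parent n0 fail=0; on 'a' 0 → fail=0;  out ∅∪∅=∅
  n3('c'): parent n0 fail=0; on 'c' 0 → fail=0;  out ∅∪∅=∅
  n8('d'): parent n0 fail=0; on 'd' 0 → fail=0;  out {2}∪∅={2}
  n2('ad'): parent n1 fail=0; on 'd' 0 → fail=8;  out {0}∪{2}={0,2}
  n4('ca'): parent n3 fail=0; on 'a' 0 → fail=1;  out ∅∪∅=∅
  n9('cc'): parent n3 fail=0; on 'c' 0 → fail=3;  out {3}∪∅={3}
  n10('aa'): parent n1 fail=0; on 'a' 0 → fail=1;  out ∅∪∅=∅
  n5('caa'): parent n4 fail=1; on 'a' 1 → fail=10;  out ∅∪∅=∅
  n11('aac'): parent n10 fail=1; on 'c' 1→0 → fail=3;  out ∅∪∅=∅
  n6('caac'): parent n5 fail=10; on 'c' 10 → fail=11;  out ∅∪∅=∅
  n12('aacc'): parent n11 fail=3; on 'c' 3 → fail=9;  out {4}∪{3}={3,4}
  n7('caacc'): parent n6 fail=11; on 'c' 11 → fail=12;  out {1}∪{3,4}={1,3,4}

Run:
i=0 'c': node 0→3
i=1 'c': node 3→9  → match P3@[0:1]
i=2 'd': node 9→8 (via fail)  → match P2@[2:2]
i=3 'a': node 8→1 (via fail)
i=4 'd': node 1→2  → match P0@[3:4],P2@[4:4]
i=5 'a': node 2→1 (via fail)
i=6 'd': node 1→2  → match P0@[5:6],P2@[6:6]
i=7 'a': node 2→1 (via fail)
i=8 'c': node 1→3 (via fail)
i=9 'd': node 3→8 (via fail)  → match P2@[9:9]
i=10 'a': node 8→1 (via fail)
i=11 'c': node 1→3 (via fail)
i=12 'c': node 3→9  → match P3@[11:12]
i=13 'c': node 9→9 (via fail)  → match P3@[12:13]
i=14 'b': node 9→0 (via fail)
i=15 'd': node 0→8  → match P2@[15:15]
i=16 'b': node 8→0 (via fail)
i=17 'b': node 0→0
i=18 'a': node 0→1
i=19 'a': node 1→10
i=20 'c': node 10→11
i=21 'c': node 11→12  → match P3@[20:21],P4@[18:21]
i=22 'c': node 12→9 (via fail)  → match P3@[21:22]
i=23 'b': node 9→0 (via fail)
i=24 'b': node 0→0
i=25 'a': node 0→1
i=26 'a': node 1→10
i=27 'c': node 10→11
i=28 'c': node 11→12  → match P3@[27:28],P4@[25:28]
i=29 'd': node 12→8 (via fail)  → match P2@[29:29]
i=30 'a': node 8→1 (via fail)
i=31 'a': node 1→10
i=32 'c': node 10→11
i=33 'c': node 11→12  → match P3@[32:33],P4@[30:33]
i=34 'd': node 12→8 (via fail)  → match P2@[34:34]
i=35 'b': node 8→0 (via fail)

Matches: [[1,3],[2,2],[4,0],[4,2],[6,0],[6,2],[9,2],[12,3],[13,3],[15,2],[21,3],[21,4],[22,3],[28,3],[28,4],[29,2],[33,3],[33,4],[34,2]]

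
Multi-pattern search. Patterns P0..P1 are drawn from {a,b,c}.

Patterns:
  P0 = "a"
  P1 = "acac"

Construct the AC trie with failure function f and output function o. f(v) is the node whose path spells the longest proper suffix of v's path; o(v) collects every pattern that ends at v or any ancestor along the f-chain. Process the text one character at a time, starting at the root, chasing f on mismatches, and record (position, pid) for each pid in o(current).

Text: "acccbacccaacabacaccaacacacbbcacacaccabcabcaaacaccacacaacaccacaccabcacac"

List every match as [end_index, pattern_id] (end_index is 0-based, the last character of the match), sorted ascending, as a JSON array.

Build automaton:
Trie (insert patterns):
  0='ε' goto a→1
  1='a' goto c→2  [P0 ends]
  2='ac' goto a→3
  3='aca' goto c→4
  4='acac' goto ·  [P1 ends]

BFS fail/out derivation:
  n1('a'): parent n0 fail=0; on 'a' 0 → fail=0;  out {0}∪∅={0}
  n2('ac'): parent n1 fail=0; on 'c' 0 → fail=0;  out ∅∪∅=∅
  n3('aca'): parent n2 fail=0; on 'a' 0 → fail=1;  out ∅∪{0}={0}
  n4('acac'): parent n3 fail=1; on 'c' 1 → fail=2;  out {1}∪∅={1}

Text stream:
[0] read 'a'  n0⇒n1  → match P0@[0:0]
[1] read 'c'  n1⇒n2
[2] read 'c'  n2⇒n0 (fail-walked)
[3] read 'c'  n0⇒n0
[4] read 'b'  n0⇒n0
[5] read 'a'  n0⇒n1  → match P0@[5:5]
[6] read 'c'  n1⇒n2
[7] read 'c'  n2⇒n0 (fail-walked)
[8] read 'c'  n0⇒n0
[9] read 'a'  n0⇒n1  → match P0@[9:9]
[10] read 'a'  n1⇒n1 (fail-walked)  → match P0@[10:10]
[11] read 'c'  n1⇒n2
[12] read 'a'  n2⇒n3  → match P0@[12:12]
[13] read 'b'  n3⇒n0 (fail-walked)
[14] read 'a'  n0⇒n1  → match P0@[14:14]
[15] read 'c'  n1⇒n2
[16] read 'a'  n2⇒n3  → match P0@[16:16]
[17] read 'c'  n3⇒n4  → match P1@[14:17]
[18] read 'c'  n4⇒n0 (fail-walked)
[19] read 'a'  n0⇒n1  → match P0@[19:19]
[20] read 'a'  n1⇒n1 (fail-walked)  → match P0@[20:20]
[21] read 'c'  n1⇒n2
[22] read 'a'  n2⇒n3  → match P0@[22:22]
[23] read 'c'  n3⇒n4  → match P1@[20:23]
[24] read 'a'  n4⇒n3 (fail-walked)  → match P0@[24:24]
[25] read 'c'  n3⇒n4  → match P1@[22:25]
[26] read 'b'  n4⇒n0 (fail-walked)
[27] read 'b'  n0⇒n0
[28] read 'c'  n0⇒n0
[29] read 'a'  n0⇒n1  → match P0@[29:29]
[30] read 'c'  n1⇒n2
[31] read 'a'  n2⇒n3  → match P0@[31:31]
[32] read 'c'  n3⇒n4  → match P1@[29:32]
[33] read 'a'  n4⇒n3 (fail-walked)  → match P0@[33:33]
[34] read 'c'  n3⇒n4  → match P1@[31:34]
[35] read 'c'  n4⇒n0 (fail-walked)
[36] read 'a'  n0⇒n1  → match P0@[36:36]
[37] read 'b'  n1⇒n0 (fail-walked)
[38] read 'c'  n0⇒n0
[39] read 'a'  n0⇒n1  → match P0@[39:39]
[40] read 'b'  n1⇒n0 (fail-walked)
[41] read 'c'  n0⇒n0
[42] read 'a'  n0⇒n1  → match P0@[42:42]
[43] read 'a'  n1⇒n1 (fail-walked)  → match P0@[43:43]
[44] read 'a'  n1⇒n1 (fail-walked)  → match P0@[44:44]
[45] read 'c'  n1⇒n2
[46] read 'a'  n2⇒n3  → match P0@[46:46]
[47] read 'c'  n3⇒n4  → match P1@[44:47]
[48] read 'c'  n4⇒n0 (fail-walked)
[49] read 'a'  n0⇒n1  → match P0@[49:49]
[50] read 'c'  n1⇒n2
[51] read 'a'  n2⇒n3  → match P0@[51:51]
[52] read 'c'  n3⇒n4  → match P1@[49:52]
[53] read 'a'  n4⇒n3 (fail-walked)  → match P0@[53:53]
[54] read 'a'  n3⇒n1 (fail-walked)  → match P0@[54:54]
[55] read 'c'  n1⇒n2
[56] read 'a'  n2⇒n3  → match P0@[56:56]
[57] read 'c'  n3⇒n4  → match P1@[54:57]
[58] read 'c'  n4⇒n0 (fail-walked)
[59] read 'a'  n0⇒n1  → match P0@[59:59]
[60] read 'c'  n1⇒n2
[61] read 'a'  n2⇒n3  → match P0@[61:61]
[62] read 'c'  n3⇒n4  → match P1@[59:62]
[63] read 'c'  n4⇒n0 (fail-walked)
[64] read 'a'  n0⇒n1  → match P0@[64:64]
[65] read 'b'  n1⇒n0 (fail-walked)
[66] read 'c'  n0⇒n0
[67] read 'a'  n0⇒n1  → match P0@[67:67]
[68] read 'c'  n1⇒n2
[69] read 'a'  n2⇒n3  → match P0@[69:69]
[70] read 'c'  n3⇒n4  → match P1@[67:70]

Matches: [[0,0],[5,0],[9,0],[10,0],[12,0],[14,0],[16,0],[17,1],[19,0],[20,0],[22,0],[23,1],[24,0],[25,1],[29,0],[31,0],[32,1],[33,0],[34,1],[36,0],[39,0],[42,0],[43,0],[44,0],[46,0],[47,1],[49,0],[51,0],[52,1],[53,0],[54,0],[56,0],[57,1],[59,0],[61,0],[62,1],[64,0],[67,0],[69,0],[70,1]]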